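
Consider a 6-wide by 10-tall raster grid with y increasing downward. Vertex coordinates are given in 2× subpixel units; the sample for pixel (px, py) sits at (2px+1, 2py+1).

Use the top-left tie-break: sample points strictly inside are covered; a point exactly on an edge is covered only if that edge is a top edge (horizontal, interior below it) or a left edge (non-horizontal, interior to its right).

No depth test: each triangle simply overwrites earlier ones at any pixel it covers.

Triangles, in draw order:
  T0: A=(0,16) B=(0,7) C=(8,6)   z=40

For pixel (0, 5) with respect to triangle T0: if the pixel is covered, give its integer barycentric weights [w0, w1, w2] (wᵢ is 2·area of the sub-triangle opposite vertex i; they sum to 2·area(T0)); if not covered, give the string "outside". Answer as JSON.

T0:
  2·area = 72
  edge (0, 16)→(0, 7): d=(0,-9) top-left  bias=+0
  edge (0, 7)→(8, 6): d=(8,-1) top-left  bias=+0
  edge (8, 6)→(0, 16): d=(-8,10) right/bottom  bias=-1
    (0,3)@(1, 7): e=[9,1,62] → #
    (1,3)@(3, 7): e=[27,3,42] → #
    (2,3)@(5, 7): e=[45,5,22] → #
    (3,3)@(7, 7): e=[63,7,2] → #
    (4,3)@(9, 7): e=[81,9,-18] → ·
    (0,4)@(1, 9): e=[9,17,46] → #
    (3,4)@(7, 9): e=[63,23,-14] → ·
    (0,5)@(1, 11): e=[9,33,30] → #
    (2,5)@(5, 11): e=[45,37,-10] → ·
    (0,6)@(1, 13): e=[9,49,14] → #
    (1,6)@(3, 13): e=[27,51,-6] → ·
    (0,7)@(1, 15): e=[9,65,-2] → ·
  covered (10 px):
    · · · · · ·
    · · · · · ·
    · · · · · ·
    # # # # · ·
    # # # · · ·
    # # · · · ·
    # · · · · ·
    · · · · · ·
    · · · · · ·
    · · · · · ·

Result: [33,30,9]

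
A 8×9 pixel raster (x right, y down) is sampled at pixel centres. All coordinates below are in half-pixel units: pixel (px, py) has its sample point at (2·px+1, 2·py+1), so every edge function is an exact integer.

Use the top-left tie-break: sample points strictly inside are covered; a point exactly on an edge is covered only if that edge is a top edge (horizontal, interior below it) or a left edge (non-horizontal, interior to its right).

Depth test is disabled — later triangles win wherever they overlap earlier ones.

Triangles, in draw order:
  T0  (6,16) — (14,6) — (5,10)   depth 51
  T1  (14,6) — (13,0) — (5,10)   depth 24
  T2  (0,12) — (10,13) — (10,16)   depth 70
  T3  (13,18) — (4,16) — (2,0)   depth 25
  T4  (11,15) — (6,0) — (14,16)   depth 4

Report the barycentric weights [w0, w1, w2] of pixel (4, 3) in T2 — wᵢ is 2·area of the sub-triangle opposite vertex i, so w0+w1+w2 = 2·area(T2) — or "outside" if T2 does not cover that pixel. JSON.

T0:
  2·area = 58  (B↔C swapped to make it positive)
  edge (6, 16)→(5, 10): d=(-1,-6) top-left  bias=+0
  edge (5, 10)→(14, 6): d=(9,-4) top-left  bias=+0
  edge (14, 6)→(6, 16): d=(-8,10) right/bottom  bias=-1
    (6,3)@(13, 7): e=[51,5,2] → X
    (7,3)@(15, 7): e=[63,13,-18] → .
    (4,4)@(9, 9): e=[25,7,26] → X
    (5,4)@(11, 9): e=[37,15,6] → X
    (6,4)@(13, 9): e=[49,23,-14] → .
    (3,5)@(7, 11): e=[11,17,30] → X
    (5,5)@(11, 11): e=[35,33,-10] → .
    (3,6)@(7, 13): e=[9,35,14] → X
    (4,6)@(9, 13): e=[21,43,-6] → .
    (3,7)@(7, 15): e=[7,53,-2] → .
  covered (6 px):
    . . . . . . . .
    . . . . . . . .
    . . . . . . . .
    . . . . . . X .
    . . . . X X . .
    . . . X X . . .
    . . . X . . . .
    . . . . . . . .
    . . . . . . . .
T1:
  2·area = 58  (B↔C swapped to make it positive)
  edge (14, 6)→(5, 10): d=(-9,4) right/bottom  bias=-1
  edge (5, 10)→(13, 0): d=(8,-10) top-left  bias=+0
  edge (13, 0)→(14, 6): d=(1,6) right/bottom  bias=-1
    (6,0)@(13, 1): e=[49,8,1] → X
    (7,0)@(15, 1): e=[41,28,-11] → .
    (5,1)@(11, 3): e=[39,4,15] → X
    (7,1)@(15, 3): e=[23,44,-9] → .
    (4,2)@(9, 5): e=[29,0,29] → X  [on edge]
    (7,2)@(15, 5): e=[5,60,-7] → .
    (4,3)@(9, 7): e=[11,16,31] → X
    (6,3)@(13, 7): e=[-5,56,7] → .
    (3,4)@(7, 9): e=[1,12,45] → X
    (4,4)@(9, 9): e=[-7,32,33] → .
    (5,4)@(11, 9): e=[-15,52,21] → .
    (3,5)@(7, 11): e=[-17,28,47] → .
    (0,7)@(1, 15): e=[-29,0,87] → .  [on edge]
  covered (9 px):
    . . . . . . X .
    . . . . . X X .
    . . . . X X X .
    . . . . X X . .
    . . . X . . . .
    . . . . . . . .
    . . . . . . . .
    . . . . . . . .
    . . . . . . . .
T2:
  2·area = 30
  edge (0, 12)→(10, 13): d=(10,1) right/bottom  bias=-1
  edge (10, 13)→(10, 16): d=(0,3) right/bottom  bias=-1
  edge (10, 16)→(0, 12): d=(-10,-4) top-left  bias=+0
    (1,6)@(3, 13): e=[7,21,2] → X
    (2,6)@(5, 13): e=[5,15,10] → X
    (3,6)@(7, 13): e=[3,9,18] → X
    (4,6)@(9, 13): e=[1,3,26] → X
    (5,6)@(11, 13): e=[-1,-3,34] → .
    (1,7)@(3, 15): e=[27,21,-18] → .
    (2,7)@(5, 15): e=[25,15,-10] → .
    (3,7)@(7, 15): e=[23,9,-2] → .
    (4,7)@(9, 15): e=[21,3,6] → X
    (5,7)@(11, 15): e=[19,-3,14] → .
    (4,8)@(9, 17): e=[41,3,-14] → .
  covered (5 px):
    . . . . . . . .
    . . . . . . . .
    . . . . . . . .
    . . . . . . . .
    . . . . . . . .
    . . . . . . . .
    . X X X X . . .
    . . . . X . . .
    . . . . . . . .
T3:
  2·area = 140
  edge (13, 18)→(4, 16): d=(-9,-2) top-left  bias=+0
  edge (4, 16)→(2, 0): d=(-2,-16) top-left  bias=+0
  edge (2, 0)→(13, 18): d=(11,18) right/bottom  bias=-1
    (1,1)@(3, 3): e=[115,10,15] → X
    (2,1)@(5, 3): e=[119,42,-21] → .
    (1,2)@(3, 5): e=[97,6,37] → X
    (2,2)@(5, 5): e=[101,38,1] → X
    (3,2)@(7, 5): e=[105,70,-35] → .
    (1,3)@(3, 7): e=[79,2,59] → X
    (3,3)@(7, 7): e=[87,66,-13] → .
    (1,4)@(3, 9): e=[61,-2,81] → .
    (2,4)@(5, 9): e=[65,30,45] → X
    (3,4)@(7, 9): e=[69,62,9] → X
    (4,4)@(9, 9): e=[73,94,-27] → .
    (2,5)@(5, 11): e=[47,26,67] → X
  covered (18 px):
    . . . . . . . .
    . X . . . . . .
    . X X . . . . .
    . X X . . . . .
    . . X X . . . .
    . . X X . . . .
    . . X X X . . .
    . . X X X X . .
    . . . . X X . .
T4:
  2·area = 40
  edge (11, 15)→(6, 0): d=(-5,-15) top-left  bias=+0
  edge (6, 0)→(14, 16): d=(8,16) right/bottom  bias=-1
  edge (14, 16)→(11, 15): d=(-3,-1) top-left  bias=+0
    (3,1)@(7, 3): e=[0,8,32] → X  [on edge]
    (4,1)@(9, 3): e=[30,-24,34] → .
    (3,2)@(7, 5): e=[-10,24,26] → .
    (4,3)@(9, 7): e=[10,8,22] → X
    (5,3)@(11, 7): e=[40,-24,24] → .
    (4,4)@(9, 9): e=[0,24,16] → X  [on edge]
    (5,4)@(11, 9): e=[30,-8,18] → .
    (4,5)@(9, 11): e=[-10,40,10] → .
    (5,5)@(11, 11): e=[20,8,12] → X
    (6,5)@(13, 11): e=[50,-24,14] → .
    (2,6)@(5, 13): e=[-80,120,0] → .  [on edge]
    (5,6)@(11, 13): e=[10,24,6] → X
    (5,7)@(11, 15): e=[0,40,0] → X  [on edge]
  covered (7 px):
    . . . . . . . .
    . . . X . . . .
    . . . . . . . .
    . . . . X . . .
    . . . . X . . .
    . . . . . X . .
    . . . . . X . .
    . . . . . X X .
    . . . . . . . .

Answer: "outside"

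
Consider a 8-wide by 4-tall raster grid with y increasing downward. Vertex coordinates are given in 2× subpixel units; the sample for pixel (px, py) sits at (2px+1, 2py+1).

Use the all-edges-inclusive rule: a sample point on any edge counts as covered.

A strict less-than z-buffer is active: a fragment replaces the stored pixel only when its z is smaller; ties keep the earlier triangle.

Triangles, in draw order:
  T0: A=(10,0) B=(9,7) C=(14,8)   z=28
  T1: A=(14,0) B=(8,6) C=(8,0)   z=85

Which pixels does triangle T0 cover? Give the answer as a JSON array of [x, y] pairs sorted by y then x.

T0:
  2·area = 36  (B↔C swapped to make it positive)
  edge (10, 0)→(14, 8): d=(4,8) inclusive
  edge (14, 8)→(9, 7): d=(-5,-1) inclusive
  edge (9, 7)→(10, 0): d=(1,-7) inclusive
    (5,1)@(11, 3): e=[4,22,10] → █
    (6,1)@(13, 3): e=[-12,24,24] → ·
    (5,2)@(11, 5): e=[12,12,12] → █
    (6,2)@(13, 5): e=[-4,14,26] → ·
    (4,3)@(9, 7): e=[36,0,0] → █  [on edge]
    (6,3)@(13, 7): e=[4,4,28] → █
    (7,3)@(15, 7): e=[-12,6,42] → ·
  covered (5 px):
    · · · · · · · ·
    · · · · · █ · ·
    · · · · · █ · ·
    · · · · █ █ █ ·
T1:
  2·area = 36
  edge (14, 0)→(8, 6): d=(-6,6) inclusive
  edge (8, 6)→(8, 0): d=(0,-6) inclusive
  edge (8, 0)→(14, 0): d=(6,0) inclusive
    (4,0)@(9, 1): e=[24,6,6] → █
    (5,0)@(11, 1): e=[12,18,6] → █
    (6,0)@(13, 1): e=[0,30,6] → █  [on edge]
    (7,0)@(15, 1): e=[-12,42,6] → ·
    (4,1)@(9, 3): e=[12,6,18] → █
    (5,1)@(11, 3): e=[0,18,18] → █  [on edge]
    (6,1)@(13, 3): e=[-12,30,18] → ·
    (4,2)@(9, 5): e=[0,6,30] → █  [on edge]
    (5,2)@(11, 5): e=[-12,18,30] → ·
    (3,3)@(7, 7): e=[0,-6,42] → ·  [on edge]
    (4,3)@(9, 7): e=[-12,6,42] → ·
  covered (6 px):
    · · · · █ █ █ ·
    · · · · █ █ · ·
    · · · · █ · · ·
    · · · · · · · ·

Final: [[5,1],[5,2],[4,3],[5,3],[6,3]]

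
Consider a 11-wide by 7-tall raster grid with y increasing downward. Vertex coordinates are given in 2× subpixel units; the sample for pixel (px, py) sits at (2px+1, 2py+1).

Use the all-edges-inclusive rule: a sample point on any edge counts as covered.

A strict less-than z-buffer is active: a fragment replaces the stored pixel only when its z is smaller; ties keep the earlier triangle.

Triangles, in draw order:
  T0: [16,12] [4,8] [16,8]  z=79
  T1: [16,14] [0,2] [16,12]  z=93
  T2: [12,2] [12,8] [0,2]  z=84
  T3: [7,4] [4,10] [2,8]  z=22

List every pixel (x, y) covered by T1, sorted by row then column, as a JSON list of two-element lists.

T0:
  2·area = 48
  edge (16, 12)→(4, 8): d=(-12,-4) inclusive
  edge (4, 8)→(16, 8): d=(12,0) inclusive
  edge (16, 8)→(16, 12): d=(0,4) inclusive
    (0,3)@(1, 7): e=[0,-12,60] → .  [on edge]
    (3,4)@(7, 9): e=[0,12,36] → X  [on edge]
    (4,4)@(9, 9): e=[8,12,28] → X
    (5,4)@(11, 9): e=[16,12,20] → X
    (6,4)@(13, 9): e=[24,12,12] → X
    (7,4)@(15, 9): e=[32,12,4] → X
    (8,4)@(17, 9): e=[40,12,-4] → .
    (3,5)@(7, 11): e=[-24,36,36] → .
    (4,5)@(9, 11): e=[-16,36,28] → .
    (5,5)@(11, 11): e=[-8,36,20] → .
    (6,5)@(13, 11): e=[0,36,12] → X  [on edge]
    (8,5)@(17, 11): e=[16,36,-4] → .
    (9,6)@(19, 13): e=[0,60,-12] → .  [on edge]
  covered (7 px):
    . . . . . . . . . . .
    . . . . . . . . . . .
    . . . . . . . . . . .
    . . . . . . . . . . .
    . . . X X X X X . . .
    . . . . . . X X . . .
    . . . . . . . . . . .
T1:
  2·area = 32
  edge (16, 14)→(0, 2): d=(-16,-12) inclusive
  edge (0, 2)→(16, 12): d=(16,10) inclusive
  edge (16, 12)→(16, 14): d=(0,2) inclusive
    (3,3)@(7, 7): e=[4,10,18] → X
    (4,3)@(9, 7): e=[28,-10,14] → .
    (3,4)@(7, 9): e=[-28,42,18] → .
    (5,4)@(11, 9): e=[20,2,10] → X
    (6,4)@(13, 9): e=[44,-18,6] → .
    (5,5)@(11, 11): e=[-12,34,10] → .
    (6,5)@(13, 11): e=[12,14,6] → X
    (7,5)@(15, 11): e=[36,-6,2] → .
    (6,6)@(13, 13): e=[-20,46,6] → .
    (7,6)@(15, 13): e=[4,26,2] → X
    (8,6)@(17, 13): e=[28,6,-2] → .
  covered (4 px):
    . . . . . . . . . . .
    . . . . . . . . . . .
    . . . . . . . . . . .
    . . . X . . . . . . .
    . . . . . X . . . . .
    . . . . . . X . . . .
    . . . . . . . X . . .
T2:
  2·area = 72
  edge (12, 2)→(12, 8): d=(0,6) inclusive
  edge (12, 8)→(0, 2): d=(-12,-6) inclusive
  edge (0, 2)→(12, 2): d=(12,0) inclusive
    (1,1)@(3, 3): e=[54,6,12] → X
    (2,1)@(5, 3): e=[42,18,12] → X
    (3,1)@(7, 3): e=[30,30,12] → X
    (4,1)@(9, 3): e=[18,42,12] → X
    (5,1)@(11, 3): e=[6,54,12] → X
    (6,1)@(13, 3): e=[-6,66,12] → .
    (1,2)@(3, 5): e=[54,-18,36] → .
    (2,2)@(5, 5): e=[42,-6,36] → .
    (3,2)@(7, 5): e=[30,6,36] → X
    (6,2)@(13, 5): e=[-6,42,36] → .
    (3,3)@(7, 7): e=[30,-18,60] → .
    (4,3)@(9, 7): e=[18,-6,60] → .
  covered (9 px):
    . . . . . . . . . . .
    . X X X X X . . . . .
    . . . X X X . . . . .
    . . . . . X . . . . .
    . . . . . . . . . . .
    . . . . . . . . . . .
    . . . . . . . . . . .
T3:
  2·area = 18
  edge (7, 4)→(4, 10): d=(-3,6) inclusive
  edge (4, 10)→(2, 8): d=(-2,-2) inclusive
  edge (2, 8)→(7, 4): d=(5,-4) inclusive
    (0,3)@(1, 7): e=[27,0,-9] → .  [on edge]
    (2,3)@(5, 7): e=[3,8,7] → X
    (3,3)@(7, 7): e=[-9,12,15] → .
    (1,4)@(3, 9): e=[9,0,9] → X  [on edge]
    (2,4)@(5, 9): e=[-3,4,17] → .
    (1,5)@(3, 11): e=[3,-4,19] → .
    (2,5)@(5, 11): e=[-9,0,27] → .  [on edge]
    (3,6)@(7, 13): e=[-27,0,45] → .  [on edge]
  covered (2 px):
    . . . . . . . . . . .
    . . . . . . . . . . .
    . . . . . . . . . . .
    . . X . . . . . . . .
    . X . . . . . . . . .
    . . . . . . . . . . .
    . . . . . . . . . . .

Final: [[3,3],[5,4],[6,5],[7,6]]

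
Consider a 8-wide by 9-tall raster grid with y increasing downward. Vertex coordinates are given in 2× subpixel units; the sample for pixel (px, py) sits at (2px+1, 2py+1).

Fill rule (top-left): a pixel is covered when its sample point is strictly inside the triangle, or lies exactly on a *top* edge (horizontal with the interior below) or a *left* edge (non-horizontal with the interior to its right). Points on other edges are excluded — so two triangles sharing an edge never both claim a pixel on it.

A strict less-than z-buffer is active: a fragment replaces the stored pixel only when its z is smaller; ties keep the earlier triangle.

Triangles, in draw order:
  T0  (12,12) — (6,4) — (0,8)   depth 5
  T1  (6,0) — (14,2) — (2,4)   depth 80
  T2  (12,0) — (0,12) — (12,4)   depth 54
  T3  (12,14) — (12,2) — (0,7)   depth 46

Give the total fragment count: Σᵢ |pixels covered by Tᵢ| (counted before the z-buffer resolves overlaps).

T0:
  2·area = 72  (B↔C swapped to make it positive)
  edge (12, 12)→(0, 8): d=(-12,-4) top-left  bias=+0
  edge (0, 8)→(6, 4): d=(6,-4) top-left  bias=+0
  edge (6, 4)→(12, 12): d=(6,8) right/bottom  bias=-1
    (2,2)@(5, 5): e=[56,2,14] → █
    (3,2)@(7, 5): e=[64,10,-2] → ·
    (1,3)@(3, 7): e=[24,6,42] → █
    (3,3)@(7, 7): e=[40,22,10] → █
    (4,3)@(9, 7): e=[48,30,-6] → ·
    (1,4)@(3, 9): e=[0,18,54] → █  [on edge]
    (4,4)@(9, 9): e=[24,42,6] → █
    (5,4)@(11, 9): e=[32,50,-10] → ·
    (1,5)@(3, 11): e=[-24,30,66] → ·
    (2,5)@(5, 11): e=[-16,38,50] → ·
    (3,5)@(7, 11): e=[-8,46,34] → ·
    (4,5)@(9, 11): e=[0,54,18] → █  [on edge]
    (7,6)@(15, 13): e=[0,90,-18] → ·  [on edge]
  covered (10 px):
    · · · · · · · ·
    · · · · · · · ·
    · · █ · · · · ·
    · █ █ █ · · · ·
    · █ █ █ █ · · ·
    · · · · █ █ · ·
    · · · · · · · ·
    · · · · · · · ·
    · · · · · · · ·
T1:
  2·area = 40
  edge (6, 0)→(14, 2): d=(8,2) right/bottom  bias=-1
  edge (14, 2)→(2, 4): d=(-12,2) right/bottom  bias=-1
  edge (2, 4)→(6, 0): d=(4,-4) top-left  bias=+0
    (2,0)@(5, 1): e=[10,30,0] → █  [on edge]
    (3,0)@(7, 1): e=[6,26,8] → █
    (4,0)@(9, 1): e=[2,22,16] → █
    (5,0)@(11, 1): e=[-2,18,24] → ·
    (1,1)@(3, 3): e=[30,10,0] → █  [on edge]
    (4,1)@(9, 3): e=[18,-2,24] → ·
    (0,2)@(1, 5): e=[50,-10,0] → ·  [on edge]
    (1,2)@(3, 5): e=[46,-14,8] → ·
    (2,2)@(5, 5): e=[42,-18,16] → ·
    (3,2)@(7, 5): e=[38,-22,24] → ·
  covered (6 px):
    · · █ █ █ · · ·
    · █ █ █ · · · ·
    · · · · · · · ·
    · · · · · · · ·
    · · · · · · · ·
    · · · · · · · ·
    · · · · · · · ·
    · · · · · · · ·
    · · · · · · · ·
T2:
  2·area = 48  (B↔C swapped to make it positive)
  edge (12, 0)→(12, 4): d=(0,4) right/bottom  bias=-1
  edge (12, 4)→(0, 12): d=(-12,8) right/bottom  bias=-1
  edge (0, 12)→(12, 0): d=(12,-12) top-left  bias=+0
    (5,0)@(11, 1): e=[4,44,0] → █  [on edge]
    (6,0)@(13, 1): e=[-4,28,24] → ·
    (4,1)@(9, 3): e=[12,36,0] → █  [on edge]
    (6,1)@(13, 3): e=[-4,4,48] → ·
    (3,2)@(7, 5): e=[20,28,0] → █  [on edge]
    (5,2)@(11, 5): e=[4,-4,48] → ·
    (2,3)@(5, 7): e=[28,20,0] → █  [on edge]
    (4,3)@(9, 7): e=[12,-12,48] → ·
    (1,4)@(3, 9): e=[36,12,0] → █  [on edge]
    (2,4)@(5, 9): e=[28,-4,24] → ·
    (3,4)@(7, 9): e=[20,-20,48] → ·
    (0,5)@(1, 11): e=[44,4,0] → █  [on edge]
  covered (9 px):
    · · · · · █ · ·
    · · · · █ █ · ·
    · · · █ █ · · ·
    · · █ █ · · · ·
    · █ · · · · · ·
    █ · · · · · · ·
    · · · · · · · ·
    · · · · · · · ·
    · · · · · · · ·
T3:
  2·area = 144  (B↔C swapped to make it positive)
  edge (12, 14)→(0, 7): d=(-12,-7) top-left  bias=+0
  edge (0, 7)→(12, 2): d=(12,-5) top-left  bias=+0
  edge (12, 2)→(12, 14): d=(0,12) right/bottom  bias=-1
    (5,1)@(11, 3): e=[125,7,12] → █
    (6,1)@(13, 3): e=[139,17,-12] → ·
    (2,2)@(5, 5): e=[59,1,84] → █
    (3,2)@(7, 5): e=[73,11,60] → █
    (4,2)@(9, 5): e=[87,21,36] → █
    (6,2)@(13, 5): e=[115,41,-12] → ·
    (0,3)@(1, 7): e=[7,5,132] → █
    (1,3)@(3, 7): e=[21,15,108] → █
    (6,3)@(13, 7): e=[91,65,-12] → ·
    (0,4)@(1, 9): e=[-17,29,132] → ·
    (1,4)@(3, 9): e=[-3,39,108] → ·
    (2,4)@(5, 9): e=[11,49,84] → █
  covered (19 px):
    · · · · · · · ·
    · · · · · █ · ·
    · · █ █ █ █ · ·
    █ █ █ █ █ █ · ·
    · · █ █ █ █ · ·
    · · · █ █ █ · ·
    · · · · · █ · ·
    · · · · · · · ·
    · · · · · · · ·

Final: 44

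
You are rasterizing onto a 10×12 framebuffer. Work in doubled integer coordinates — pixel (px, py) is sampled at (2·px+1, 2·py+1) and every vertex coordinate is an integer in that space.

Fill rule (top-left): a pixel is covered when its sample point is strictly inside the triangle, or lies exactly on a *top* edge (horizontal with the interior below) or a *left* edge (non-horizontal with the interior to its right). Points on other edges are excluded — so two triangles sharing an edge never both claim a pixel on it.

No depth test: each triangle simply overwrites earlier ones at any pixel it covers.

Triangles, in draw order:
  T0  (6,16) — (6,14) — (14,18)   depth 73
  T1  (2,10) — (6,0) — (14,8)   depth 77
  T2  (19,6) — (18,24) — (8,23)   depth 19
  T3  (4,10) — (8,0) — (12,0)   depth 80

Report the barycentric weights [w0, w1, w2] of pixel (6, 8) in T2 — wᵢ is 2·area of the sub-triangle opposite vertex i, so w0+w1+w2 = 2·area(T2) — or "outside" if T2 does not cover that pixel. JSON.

T0:
  2·area = 16
  edge (6, 16)→(6, 14): d=(0,-2) top-left  bias=+0
  edge (6, 14)→(14, 18): d=(8,4) right/bottom  bias=-1
  edge (14, 18)→(6, 16): d=(-8,-2) top-left  bias=+0
    (3,7)@(7, 15): e=[2,4,10] → X
    (4,7)@(9, 15): e=[6,-4,14] → .
    (3,8)@(7, 17): e=[2,20,-6] → .
    (5,8)@(11, 17): e=[10,4,2] → X
    (6,8)@(13, 17): e=[14,-4,6] → .
    (5,9)@(11, 19): e=[10,20,-14] → .
  covered (2 px):
    . . . . . . . . . .
    . . . . . . . . . .
    . . . . . . . . . .
    . . . . . . . . . .
    . . . . . . . . . .
    . . . . . . . . . .
    . . . . . . . . . .
    . . . X . . . . . .
    . . . . . X . . . .
    . . . . . . . . . .
    . . . . . . . . . .
    . . . . . . . . . .
T1:
  2·area = 112
  edge (2, 10)→(6, 0): d=(4,-10) top-left  bias=+0
  edge (6, 0)→(14, 8): d=(8,8) right/bottom  bias=-1
  edge (14, 8)→(2, 10): d=(-12,2) right/bottom  bias=-1
    (3,0)@(7, 1): e=[14,0,98] → .  [on edge]
    (2,1)@(5, 3): e=[2,32,78] → X
    (3,1)@(7, 3): e=[22,16,74] → X
    (4,1)@(9, 3): e=[42,0,70] → .  [on edge]
    (2,2)@(5, 5): e=[10,48,54] → X
    (4,2)@(9, 5): e=[50,16,46] → X
    (5,2)@(11, 5): e=[70,0,42] → .  [on edge]
    (2,3)@(5, 7): e=[18,64,30] → X
    (5,3)@(11, 7): e=[78,16,18] → X
    (6,3)@(13, 7): e=[98,0,14] → .  [on edge]
    (1,4)@(3, 9): e=[6,96,10] → X
    (4,4)@(9, 9): e=[66,48,-2] → .
    (7,4)@(15, 9): e=[126,0,-14] → .  [on edge]
    (8,5)@(17, 11): e=[154,0,-42] → .  [on edge]
    (9,6)@(19, 13): e=[182,0,-70] → .  [on edge]
  covered (12 px):
    . . . . . . . . . .
    . . X X . . . . . .
    . . X X X . . . . .
    . . X X X X . . . .
    . X X X . . . . . .
    . . . . . . . . . .
    . . . . . . . . . .
    . . . . . . . . . .
    . . . . . . . . . .
    . . . . . . . . . .
    . . . . . . . . . .
    . . . . . . . . . .
T2:
  2·area = 181
  edge (19, 6)→(18, 24): d=(-1,18) right/bottom  bias=-1
  edge (18, 24)→(8, 23): d=(-10,-1) top-left  bias=+0
  edge (8, 23)→(19, 6): d=(11,-17) top-left  bias=+0
    (8,5)@(17, 11): e=[31,129,21] → X
    (9,5)@(19, 11): e=[-5,131,55] → .
    (7,6)@(15, 13): e=[65,107,9] → X
    (9,6)@(19, 13): e=[-7,111,77] → .
    (7,7)@(15, 15): e=[63,87,31] → X
    (9,7)@(19, 15): e=[-9,91,99] → .
    (6,8)@(13, 17): e=[97,65,19] → X
    (9,8)@(19, 17): e=[-11,71,121] → .
    (5,9)@(11, 19): e=[131,43,7] → X
    (9,9)@(19, 19): e=[-13,51,143] → .
    (5,10)@(11, 21): e=[129,23,29] → X
    (9,10)@(19, 21): e=[-15,31,165] → .
  covered (21 px):
    . . . . . . . . . .
    . . . . . . . . . .
    . . . . . . . . . .
    . . . . . . . . . .
    . . . . . . . . . .
    . . . . . . . . X .
    . . . . . . . X X .
    . . . . . . . X X .
    . . . . . . X X X .
    . . . . . X X X X .
    . . . . . X X X X .
    . . . . X X X X X .
T3:
  2·area = 40
  edge (4, 10)→(8, 0): d=(4,-10) top-left  bias=+0
  edge (8, 0)→(12, 0): d=(4,0) top-left  bias=+0
  edge (12, 0)→(4, 10): d=(-8,10) right/bottom  bias=-1
    (4,0)@(9, 1): e=[14,4,22] → X
    (5,0)@(11, 1): e=[34,4,2] → X
    (6,0)@(13, 1): e=[54,4,-18] → .
    (3,1)@(7, 3): e=[2,12,26] → X
    (5,1)@(11, 3): e=[42,12,-14] → .
    (3,2)@(7, 5): e=[10,20,10] → X
    (4,2)@(9, 5): e=[30,20,-10] → .
    (3,3)@(7, 7): e=[18,28,-6] → .
  covered (5 px):
    . . . . X X . . . .
    . . . X X . . . . .
    . . . X . . . . . .
    . . . . . . . . . .
    . . . . . . . . . .
    . . . . . . . . . .
    . . . . . . . . . .
    . . . . . . . . . .
    . . . . . . . . . .
    . . . . . . . . . .
    . . . . . . . . . .
    . . . . . . . . . .

Answer: [65,19,97]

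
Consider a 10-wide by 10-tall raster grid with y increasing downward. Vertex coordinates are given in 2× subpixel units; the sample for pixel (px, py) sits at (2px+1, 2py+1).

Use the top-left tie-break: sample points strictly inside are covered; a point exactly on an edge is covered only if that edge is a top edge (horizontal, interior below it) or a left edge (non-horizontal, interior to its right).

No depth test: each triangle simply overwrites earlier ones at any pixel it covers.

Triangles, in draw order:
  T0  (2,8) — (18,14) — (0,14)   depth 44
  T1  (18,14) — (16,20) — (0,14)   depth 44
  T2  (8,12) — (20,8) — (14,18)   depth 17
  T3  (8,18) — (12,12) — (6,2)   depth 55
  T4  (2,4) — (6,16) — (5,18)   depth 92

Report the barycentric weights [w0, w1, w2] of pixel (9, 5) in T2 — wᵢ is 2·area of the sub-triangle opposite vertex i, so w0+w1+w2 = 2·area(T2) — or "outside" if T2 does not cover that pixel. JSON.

T0:
  2·area = 108
  edge (2, 8)→(18, 14): d=(16,6) right/bottom  bias=-1
  edge (18, 14)→(0, 14): d=(-18,0) right/bottom  bias=-1
  edge (0, 14)→(2, 8): d=(2,-6) top-left  bias=+0
    (1,2)@(3, 5): e=[-54,162,0] → ·  [on edge]
    (1,4)@(3, 9): e=[10,90,8] → #
    (2,4)@(5, 9): e=[-2,90,20] → ·
    (0,5)@(1, 11): e=[54,54,0] → #  [on edge]
    (2,5)@(5, 11): e=[30,54,24] → #
    (3,5)@(7, 11): e=[18,54,36] → #
    (4,5)@(9, 11): e=[6,54,48] → #
    (5,5)@(11, 11): e=[-6,54,60] → ·
    (0,6)@(1, 13): e=[86,18,4] → #
    (5,6)@(11, 13): e=[26,18,64] → #
    (6,6)@(13, 13): e=[14,18,76] → #
    (7,6)@(15, 13): e=[2,18,88] → #
  covered (14 px):
    · · · · · · · · · ·
    · · · · · · · · · ·
    · · · · · · · · · ·
    · · · · · · · · · ·
    · # · · · · · · · ·
    # # # # # · · · · ·
    # # # # # # # # · ·
    · · · · · · · · · ·
    · · · · · · · · · ·
    · · · · · · · · · ·
T1:
  2·area = 108
  edge (18, 14)→(16, 20): d=(-2,6) right/bottom  bias=-1
  edge (16, 20)→(0, 14): d=(-16,-6) top-left  bias=+0
  edge (0, 14)→(18, 14): d=(18,0) top-left  bias=+0
    (9,5)@(19, 11): e=[0,162,-54] → ·  [on edge]
    (1,7)@(3, 15): e=[88,2,18] → #
    (2,7)@(5, 15): e=[76,14,18] → #
    (3,7)@(7, 15): e=[64,26,18] → #
    (4,7)@(9, 15): e=[52,38,18] → #
    (5,7)@(11, 15): e=[40,50,18] → #
    (6,7)@(13, 15): e=[28,62,18] → #
    (7,7)@(15, 15): e=[16,74,18] → #
    (8,7)@(17, 15): e=[4,86,18] → #
    (9,7)@(19, 15): e=[-8,98,18] → ·
    (1,8)@(3, 17): e=[84,-30,54] → ·
    (2,8)@(5, 17): e=[72,-18,54] → ·
    (8,8)@(17, 17): e=[0,54,54] → ·  [on edge]
  covered (13 px):
    · · · · · · · · · ·
    · · · · · · · · · ·
    · · · · · · · · · ·
    · · · · · · · · · ·
    · · · · · · · · · ·
    · · · · · · · · · ·
    · · · · · · · · · ·
    · # # # # # # # # ·
    · · · · # # # # · ·
    · · · · · · · # · ·
T2:
  2·area = 96
  edge (8, 12)→(20, 8): d=(12,-4) top-left  bias=+0
  edge (20, 8)→(14, 18): d=(-6,10) right/bottom  bias=-1
  edge (14, 18)→(8, 12): d=(-6,-6) top-left  bias=+0
    (0,2)@(1, 5): e=[-112,208,0] → ·  [on edge]
    (1,3)@(3, 7): e=[-80,176,0] → ·  [on edge]
    (2,4)@(5, 9): e=[-48,144,0] → ·  [on edge]
    (8,4)@(17, 9): e=[0,24,72] → #  [on edge]
    (9,4)@(19, 9): e=[8,4,84] → #
    (3,5)@(7, 11): e=[-16,112,0] → ·  [on edge]
    (5,5)@(11, 11): e=[0,72,24] → #  [on edge]
    (6,5)@(13, 11): e=[8,52,36] → #
    (7,5)@(15, 11): e=[16,32,48] → #
    (9,5)@(19, 11): e=[32,-8,72] → ·
    (2,6)@(5, 13): e=[0,120,-24] → ·  [on edge]
    (4,6)@(9, 13): e=[16,80,0] → #  [on edge]
    (8,6)@(17, 13): e=[48,0,48] → ·  [on edge]
    (5,7)@(11, 15): e=[48,48,0] → #  [on edge]
    (6,8)@(13, 17): e=[80,16,0] → #  [on edge]
    (7,9)@(15, 19): e=[112,-16,0] → ·  [on edge]
  covered (14 px):
    · · · · · · · · · ·
    · · · · · · · · · ·
    · · · · · · · · · ·
    · · · · · · · · · ·
    · · · · · · · · # #
    · · · · · # # # # ·
    · · · · # # # # · ·
    · · · · · # # # · ·
    · · · · · · # · · ·
    · · · · · · · · · ·
T3:
  2·area = 76  (B↔C swapped to make it positive)
  edge (8, 18)→(6, 2): d=(-2,-16) top-left  bias=+0
  edge (6, 2)→(12, 12): d=(6,10) right/bottom  bias=-1
  edge (12, 12)→(8, 18): d=(-4,6) right/bottom  bias=-1
    (3,2)@(7, 5): e=[10,8,58] → #
    (4,2)@(9, 5): e=[42,-12,46] → ·
    (3,3)@(7, 7): e=[6,20,50] → #
    (4,3)@(9, 7): e=[38,0,38] → ·  [on edge]
    (3,4)@(7, 9): e=[2,32,42] → #
    (4,4)@(9, 9): e=[34,12,30] → #
    (5,4)@(11, 9): e=[66,-8,18] → ·
    (3,5)@(7, 11): e=[-2,44,34] → ·
    (4,5)@(9, 11): e=[30,24,22] → #
    (5,5)@(11, 11): e=[62,4,10] → #
    (6,5)@(13, 11): e=[94,-16,-2] → ·
    (4,6)@(9, 13): e=[26,36,14] → #
    (7,8)@(15, 17): e=[114,0,-38] → ·  [on edge]
  covered (9 px):
    · · · · · · · · · ·
    · · · · · · · · · ·
    · · · # · · · · · ·
    · · · # · · · · · ·
    · · · # # · · · · ·
    · · · · # # · · · ·
    · · · · # # · · · ·
    · · · · # · · · · ·
    · · · · · · · · · ·
    · · · · · · · · · ·
T4:
  2·area = 20
  edge (2, 4)→(6, 16): d=(4,12) right/bottom  bias=-1
  edge (6, 16)→(5, 18): d=(-1,2) right/bottom  bias=-1
  edge (5, 18)→(2, 4): d=(-3,-14) top-left  bias=+0
    (0,0)@(1, 1): e=[0,25,-5] → ·  [on edge]
    (1,3)@(3, 7): e=[0,15,5] → ·  [on edge]
    (2,6)@(5, 13): e=[0,5,15] → ·  [on edge]
    (2,7)@(5, 15): e=[8,3,9] → #
    (3,7)@(7, 15): e=[-16,-1,37] → ·
    (2,8)@(5, 17): e=[16,1,3] → #
    (3,8)@(7, 17): e=[-8,-3,31] → ·
    (2,9)@(5, 19): e=[24,-1,-3] → ·
    (3,9)@(7, 19): e=[0,-5,25] → ·  [on edge]
  covered (2 px):
    · · · · · · · · · ·
    · · · · · · · · · ·
    · · · · · · · · · ·
    · · · · · · · · · ·
    · · · · · · · · · ·
    · · · · · · · · · ·
    · · · · · · · · · ·
    · · # · · · · · · ·
    · · # · · · · · · ·
    · · · · · · · · · ·

Result: "outside"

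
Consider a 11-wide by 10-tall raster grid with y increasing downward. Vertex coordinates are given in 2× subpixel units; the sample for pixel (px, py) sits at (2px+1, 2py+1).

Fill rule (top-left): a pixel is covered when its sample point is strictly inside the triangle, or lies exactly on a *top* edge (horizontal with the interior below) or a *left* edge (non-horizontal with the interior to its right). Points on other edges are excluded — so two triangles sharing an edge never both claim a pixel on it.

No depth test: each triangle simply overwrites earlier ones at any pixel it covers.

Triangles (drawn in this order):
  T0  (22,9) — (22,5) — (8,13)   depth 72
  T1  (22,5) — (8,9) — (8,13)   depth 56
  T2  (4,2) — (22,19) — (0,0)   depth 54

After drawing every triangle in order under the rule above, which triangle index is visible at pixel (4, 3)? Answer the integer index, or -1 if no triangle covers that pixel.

T0:
  2·area = 56  (B↔C swapped to make it positive)
  edge (22, 9)→(8, 13): d=(-14,4) right/bottom  bias=-1
  edge (8, 13)→(22, 5): d=(14,-8) top-left  bias=+0
  edge (22, 5)→(22, 9): d=(0,4) right/bottom  bias=-1
    (9,3)@(19, 7): e=[40,4,12] → █
    (10,3)@(21, 7): e=[32,20,4] → █
    (7,4)@(15, 9): e=[28,0,28] → █  [on edge]
    (8,4)@(17, 9): e=[20,16,20] → █
    (6,5)@(13, 11): e=[8,12,36] → █
    (7,5)@(15, 11): e=[0,28,28] → ·  [on edge]
    (8,5)@(17, 11): e=[-8,44,20] → ·
    (9,5)@(19, 11): e=[-16,60,12] → ·
    (10,5)@(21, 11): e=[-24,76,4] → ·
    (6,6)@(13, 13): e=[-20,40,36] → ·
    (0,7)@(1, 15): e=[0,-28,84] → ·  [on edge]
    (0,8)@(1, 17): e=[-28,0,84] → ·  [on edge]
  covered (7 px):
    · · · · · · · · · · ·
    · · · · · · · · · · ·
    · · · · · · · · · · ·
    · · · · · · · · · █ █
    · · · · · · · █ █ █ █
    · · · · · · █ · · · ·
    · · · · · · · · · · ·
    · · · · · · · · · · ·
    · · · · · · · · · · ·
    · · · · · · · · · · ·
T1:
  2·area = 56  (B↔C swapped to make it positive)
  edge (22, 5)→(8, 13): d=(-14,8) right/bottom  bias=-1
  edge (8, 13)→(8, 9): d=(0,-4) top-left  bias=+0
  edge (8, 9)→(22, 5): d=(14,-4) top-left  bias=+0
    (7,3)@(15, 7): e=[28,28,0] → █  [on edge]
    (8,3)@(17, 7): e=[12,36,8] → █
    (9,3)@(19, 7): e=[-4,44,16] → ·
    (4,4)@(9, 9): e=[48,4,4] → █
    (5,4)@(11, 9): e=[32,12,12] → █
    (6,4)@(13, 9): e=[16,20,20] → █
    (7,4)@(15, 9): e=[0,28,28] → ·  [on edge]
    (8,4)@(17, 9): e=[-16,36,36] → ·
    (0,5)@(1, 11): e=[84,-28,0] → ·  [on edge]
    (4,5)@(9, 11): e=[20,4,32] → █
    (6,5)@(13, 11): e=[-12,20,48] → ·
    (4,6)@(9, 13): e=[-8,4,60] → ·
    (0,8)@(1, 17): e=[0,-28,84] → ·  [on edge]
  covered (7 px):
    · · · · · · · · · · ·
    · · · · · · · · · · ·
    · · · · · · · · · · ·
    · · · · · · · █ █ · ·
    · · · · █ █ █ · · · ·
    · · · · █ █ · · · · ·
    · · · · · · · · · · ·
    · · · · · · · · · · ·
    · · · · · · · · · · ·
    · · · · · · · · · · ·
T2:
  2·area = 32
  edge (4, 2)→(22, 19): d=(18,17) right/bottom  bias=-1
  edge (22, 19)→(0, 0): d=(-22,-19) top-left  bias=+0
  edge (0, 0)→(4, 2): d=(4,2) right/bottom  bias=-1
    (2,1)@(5, 3): e=[1,29,2] → █
    (3,1)@(7, 3): e=[-33,67,-2] → ·
    (2,2)@(5, 5): e=[37,-15,10] → ·
    (3,2)@(7, 5): e=[3,23,6] → █
    (4,2)@(9, 5): e=[-31,61,2] → ·
    (3,3)@(7, 7): e=[39,-21,14] → ·
    (4,3)@(9, 7): e=[5,17,10] → █
    (5,3)@(11, 7): e=[-29,55,6] → ·
    (4,4)@(9, 9): e=[41,-27,18] → ·
    (5,4)@(11, 9): e=[7,11,14] → █
    (6,4)@(13, 9): e=[-27,49,10] → ·
    (5,5)@(11, 11): e=[43,-33,22] → ·
  covered (5 px):
    · · · · · · · · · · ·
    · · █ · · · · · · · ·
    · · · █ · · · · · · ·
    · · · · █ · · · · · ·
    · · · · · █ · · · · ·
    · · · · · · █ · · · ·
    · · · · · · · · · · ·
    · · · · · · · · · · ·
    · · · · · · · · · · ·
    · · · · · · · · · · ·

Z-buffer (winner per pixel, '.' = empty):
  . . . . . . . . . . .
  . . 2 . . . . . . . .
  . . . 2 . . . . . . .
  . . . . 2 . . 1 1 0 0
  . . . . 1 2 1 0 0 0 0
  . . . . 1 1 2 . . . .
  . . . . . . . . . . .
  . . . . . . . . . . .
  . . . . . . . . . . .
  . . . . . . . . . . .

Final: 2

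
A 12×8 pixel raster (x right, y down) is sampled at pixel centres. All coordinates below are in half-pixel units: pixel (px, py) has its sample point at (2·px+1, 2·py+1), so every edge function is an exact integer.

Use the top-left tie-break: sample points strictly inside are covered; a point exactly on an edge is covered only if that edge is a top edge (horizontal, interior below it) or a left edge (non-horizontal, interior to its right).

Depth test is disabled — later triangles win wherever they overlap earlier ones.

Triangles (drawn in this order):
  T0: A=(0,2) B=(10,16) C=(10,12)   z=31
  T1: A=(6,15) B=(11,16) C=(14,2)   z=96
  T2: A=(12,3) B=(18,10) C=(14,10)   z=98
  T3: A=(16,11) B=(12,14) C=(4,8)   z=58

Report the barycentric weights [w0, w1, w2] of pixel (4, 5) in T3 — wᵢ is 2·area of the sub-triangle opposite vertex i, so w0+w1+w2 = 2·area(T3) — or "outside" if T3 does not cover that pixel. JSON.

T0:
  2·area = 40  (B↔C swapped to make it positive)
  edge (0, 2)→(10, 12): d=(10,10) right/bottom  bias=-1
  edge (10, 12)→(10, 16): d=(0,4) right/bottom  bias=-1
  edge (10, 16)→(0, 2): d=(-10,-14) top-left  bias=+0
    (0,1)@(1, 3): e=[0,36,4] → ·  [on edge]
    (1,2)@(3, 5): e=[0,28,12] → ·  [on edge]
    (2,3)@(5, 7): e=[0,20,20] → ·  [on edge]
    (2,4)@(5, 9): e=[20,20,0] → #  [on edge]
    (3,4)@(7, 9): e=[0,12,28] → ·  [on edge]
    (2,5)@(5, 11): e=[40,20,-20] → ·
    (3,5)@(7, 11): e=[20,12,8] → #
    (4,5)@(9, 11): e=[0,4,36] → ·  [on edge]
    (3,6)@(7, 13): e=[40,12,-12] → ·
    (4,6)@(9, 13): e=[20,4,16] → #
    (5,6)@(11, 13): e=[0,-4,44] → ·  [on edge]
    (4,7)@(9, 15): e=[40,4,-4] → ·
    (6,7)@(13, 15): e=[0,-12,52] → ·  [on edge]
  covered (3 px):
    · · · · · · · · · · · ·
    · · · · · · · · · · · ·
    · · · · · · · · · · · ·
    · · · · · · · · · · · ·
    · · # · · · · · · · · ·
    · · · # · · · · · · · ·
    · · · · # · · · · · · ·
    · · · · · · · · · · · ·
T1:
  2·area = 73  (B↔C swapped to make it positive)
  edge (6, 15)→(14, 2): d=(8,-13) top-left  bias=+0
  edge (14, 2)→(11, 16): d=(-3,14) right/bottom  bias=-1
  edge (11, 16)→(6, 15): d=(-5,-1) top-left  bias=+0
    (6,2)@(13, 5): e=[11,5,57] → #
    (7,2)@(15, 5): e=[37,-23,59] → ·
    (5,3)@(11, 7): e=[1,27,45] → #
    (6,3)@(13, 7): e=[27,-1,47] → ·
    (5,4)@(11, 9): e=[17,21,35] → #
    (6,4)@(13, 9): e=[43,-7,37] → ·
    (4,5)@(9, 11): e=[7,43,23] → #
    (6,5)@(13, 11): e=[59,-13,27] → ·
    (4,6)@(9, 13): e=[23,37,13] → #
    (6,6)@(13, 13): e=[75,-19,17] → ·
    (3,7)@(7, 15): e=[13,59,1] → #
    (6,7)@(13, 15): e=[91,-25,7] → ·
  covered (10 px):
    · · · · · · · · · · · ·
    · · · · · · · · · · · ·
    · · · · · · # · · · · ·
    · · · · · # · · · · · ·
    · · · · · # · · · · · ·
    · · · · # # · · · · · ·
    · · · · # # · · · · · ·
    · · · # # # · · · · · ·
T2:
  2·area = 28
  edge (12, 3)→(18, 10): d=(6,7) right/bottom  bias=-1
  edge (18, 10)→(14, 10): d=(-4,0) right/bottom  bias=-1
  edge (14, 10)→(12, 3): d=(-2,-7) top-left  bias=+0
    (6,2)@(13, 5): e=[5,20,3] → #
    (7,2)@(15, 5): e=[-9,20,17] → ·
    (6,3)@(13, 7): e=[17,12,-1] → ·
    (7,3)@(15, 7): e=[3,12,13] → #
    (8,3)@(17, 7): e=[-11,12,27] → ·
    (7,4)@(15, 9): e=[15,4,9] → #
    (8,4)@(17, 9): e=[1,4,23] → #
    (9,4)@(19, 9): e=[-13,4,37] → ·
    (7,5)@(15, 11): e=[27,-4,5] → ·
    (8,5)@(17, 11): e=[13,-4,19] → ·
  covered (4 px):
    · · · · · · · · · · · ·
    · · · · · · · · · · · ·
    · · · · · · # · · · · ·
    · · · · · · · # · · · ·
    · · · · · · · # # · · ·
    · · · · · · · · · · · ·
    · · · · · · · · · · · ·
    · · · · · · · · · · · ·
T3:
  2·area = 48
  edge (16, 11)→(12, 14): d=(-4,3) right/bottom  bias=-1
  edge (12, 14)→(4, 8): d=(-8,-6) top-left  bias=+0
  edge (4, 8)→(16, 11): d=(12,3) right/bottom  bias=-1
    (3,4)@(7, 9): e=[35,10,3] → #
    (4,4)@(9, 9): e=[29,22,-3] → ·
    (3,5)@(7, 11): e=[27,-6,27] → ·
    (4,5)@(9, 11): e=[21,6,21] → #
    (5,5)@(11, 11): e=[15,18,15] → #
    (6,5)@(13, 11): e=[9,30,9] → #
    (7,5)@(15, 11): e=[3,42,3] → #
    (8,5)@(17, 11): e=[-3,54,-3] → ·
    (4,6)@(9, 13): e=[13,-10,45] → ·
    (5,6)@(11, 13): e=[7,2,39] → #
    (7,6)@(15, 13): e=[-5,26,27] → ·
    (5,7)@(11, 15): e=[-1,-14,63] → ·
  covered (7 px):
    · · · · · · · · · · · ·
    · · · · · · · · · · · ·
    · · · · · · · · · · · ·
    · · · · · · · · · · · ·
    · · · # · · · · · · · ·
    · · · · # # # # · · · ·
    · · · · · # # · · · · ·
    · · · · · · · · · · · ·

Result: [6,21,21]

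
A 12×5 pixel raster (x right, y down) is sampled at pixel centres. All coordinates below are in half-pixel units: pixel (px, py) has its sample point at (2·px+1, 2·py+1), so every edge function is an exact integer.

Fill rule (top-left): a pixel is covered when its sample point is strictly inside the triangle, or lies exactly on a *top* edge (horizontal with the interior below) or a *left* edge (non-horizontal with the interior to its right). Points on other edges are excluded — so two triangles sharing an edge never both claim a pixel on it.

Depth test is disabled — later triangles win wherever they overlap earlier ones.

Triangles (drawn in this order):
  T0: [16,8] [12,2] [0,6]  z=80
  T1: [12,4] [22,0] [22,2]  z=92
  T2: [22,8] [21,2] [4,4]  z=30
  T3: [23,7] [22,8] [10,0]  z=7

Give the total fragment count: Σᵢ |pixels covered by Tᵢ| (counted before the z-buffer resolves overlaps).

T0:
  2·area = 88  (B↔C swapped to make it positive)
  edge (16, 8)→(0, 6): d=(-16,-2) top-left  bias=+0
  edge (0, 6)→(12, 2): d=(12,-4) top-left  bias=+0
  edge (12, 2)→(16, 8): d=(4,6) right/bottom  bias=-1
    (7,0)@(15, 1): e=[110,0,-22] → ·  [on edge]
    (4,1)@(9, 3): e=[66,0,22] → █  [on edge]
    (5,1)@(11, 3): e=[70,8,10] → █
    (6,1)@(13, 3): e=[74,16,-2] → ·
    (1,2)@(3, 5): e=[22,0,66] → █  [on edge]
    (2,2)@(5, 5): e=[26,8,54] → █
    (3,2)@(7, 5): e=[30,16,42] → █
    (6,2)@(13, 5): e=[42,40,6] → █
    (7,2)@(15, 5): e=[46,48,-6] → ·
    (1,3)@(3, 7): e=[-10,24,74] → ·
    (2,3)@(5, 7): e=[-6,32,62] → ·
    (3,3)@(7, 7): e=[-2,40,50] → ·
  covered (12 px):
    · · · · · · · · · · · ·
    · · · · █ █ · · · · · ·
    · █ █ █ █ █ █ · · · · ·
    · · · · █ █ █ █ · · · ·
    · · · · · · · · · · · ·
T1:
  2·area = 20
  edge (12, 4)→(22, 0): d=(10,-4) top-left  bias=+0
  edge (22, 0)→(22, 2): d=(0,2) right/bottom  bias=-1
  edge (22, 2)→(12, 4): d=(-10,2) right/bottom  bias=-1
    (10,0)@(21, 1): e=[6,2,12] → █
    (11,0)@(23, 1): e=[14,-2,8] → ·
    (7,1)@(15, 3): e=[2,14,4] → █
    (8,1)@(17, 3): e=[10,10,0] → ·  [on edge]
    (10,1)@(21, 3): e=[26,2,-8] → ·
    (3,2)@(7, 5): e=[-10,30,0] → ·  [on edge]
    (7,2)@(15, 5): e=[22,14,-16] → ·
  covered (2 px):
    · · · · · · · · · · █ ·
    · · · · · · · █ · · · ·
    · · · · · · · · · · · ·
    · · · · · · · · · · · ·
    · · · · · · · · · · · ·
T2:
  2·area = 104  (B↔C swapped to make it positive)
  edge (22, 8)→(4, 4): d=(-18,-4) top-left  bias=+0
  edge (4, 4)→(21, 2): d=(17,-2) top-left  bias=+0
  edge (21, 2)→(22, 8): d=(1,6) right/bottom  bias=-1
    (6,1)@(13, 3): e=[54,1,49] → █
    (7,1)@(15, 3): e=[62,5,37] → █
    (8,1)@(17, 3): e=[70,9,25] → █
    (9,1)@(19, 3): e=[78,13,13] → █
    (10,1)@(21, 3): e=[86,17,1] → █
    (11,1)@(23, 3): e=[94,21,-11] → ·
    (4,2)@(9, 5): e=[2,27,75] → █
    (5,2)@(11, 5): e=[10,31,63] → █
    (11,2)@(23, 5): e=[58,55,-9] → ·
    (4,3)@(9, 7): e=[-34,61,77] → ·
    (5,3)@(11, 7): e=[-26,65,65] → ·
    (6,3)@(13, 7): e=[-18,69,53] → ·
  covered (14 px):
    · · · · · · · · · · · ·
    · · · · · · █ █ █ █ █ ·
    · · · · █ █ █ █ █ █ █ ·
    · · · · · · · · · █ █ ·
    · · · · · · · · · · · ·
T3:
  2·area = 20
  edge (23, 7)→(22, 8): d=(-1,1) right/bottom  bias=-1
  edge (22, 8)→(10, 0): d=(-12,-8) top-left  bias=+0
  edge (10, 0)→(23, 7): d=(13,7) right/bottom  bias=-1
    (7,1)@(15, 3): e=[12,4,4] → █
    (8,1)@(17, 3): e=[10,20,-10] → ·
    (7,2)@(15, 5): e=[10,-20,30] → ·
    (9,2)@(19, 5): e=[6,12,2] → █
    (10,2)@(21, 5): e=[4,28,-12] → ·
    (9,3)@(19, 7): e=[4,-12,28] → ·
    (10,3)@(21, 7): e=[2,4,14] → █
    (11,3)@(23, 7): e=[0,20,0] → ·  [on edge]
    (10,4)@(21, 9): e=[0,-20,40] → ·  [on edge]
  covered (3 px):
    · · · · · · · · · · · ·
    · · · · · · · █ · · · ·
    · · · · · · · · · █ · ·
    · · · · · · · · · · █ ·
    · · · · · · · · · · · ·

Answer: 31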